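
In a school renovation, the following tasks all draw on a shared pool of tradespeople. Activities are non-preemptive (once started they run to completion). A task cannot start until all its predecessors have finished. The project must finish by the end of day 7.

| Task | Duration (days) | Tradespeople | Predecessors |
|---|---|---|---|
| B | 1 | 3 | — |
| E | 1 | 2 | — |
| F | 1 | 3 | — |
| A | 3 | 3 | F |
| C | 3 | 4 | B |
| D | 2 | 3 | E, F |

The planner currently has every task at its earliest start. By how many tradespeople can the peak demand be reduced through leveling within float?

4

Early-start peak: d1:8  d2:10  d3:10  d4:7  d5:0  d6:0  d7:0 ⇒ 10.
Leveled (B@1, E@2, F@1, A@2, C@5, D@3): d1:6  d2:5  d3:6  d4:6  d5:4  d6:4  d7:4 ⇒ 6.
Reduction 10 − 6 = 4.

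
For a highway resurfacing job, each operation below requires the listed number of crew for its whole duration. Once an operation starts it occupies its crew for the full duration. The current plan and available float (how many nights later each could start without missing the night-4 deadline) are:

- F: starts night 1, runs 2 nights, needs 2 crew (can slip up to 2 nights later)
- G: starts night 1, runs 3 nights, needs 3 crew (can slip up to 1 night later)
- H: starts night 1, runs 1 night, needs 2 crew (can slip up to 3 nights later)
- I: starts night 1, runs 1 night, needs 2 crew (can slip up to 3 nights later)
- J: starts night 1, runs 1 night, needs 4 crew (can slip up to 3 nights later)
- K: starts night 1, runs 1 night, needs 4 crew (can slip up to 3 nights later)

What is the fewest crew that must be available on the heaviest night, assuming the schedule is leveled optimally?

7

Early-start (F@1, G@1, H@1, I@1, J@1, K@1) gives peak 17: n1:17  n2:5  n3:3  n4:0.
Shift I→2, J→3, K→4.
Schedule F@1, G@1, H@1, I@2, J@3, K@4: n1:7  n2:7  n3:7  n4:4 — peak 7.
Total crew member-nights = 25 over 4 nights ⇒ peak ≥ ⌈25/4⌉ = 7, so 7 is optimal.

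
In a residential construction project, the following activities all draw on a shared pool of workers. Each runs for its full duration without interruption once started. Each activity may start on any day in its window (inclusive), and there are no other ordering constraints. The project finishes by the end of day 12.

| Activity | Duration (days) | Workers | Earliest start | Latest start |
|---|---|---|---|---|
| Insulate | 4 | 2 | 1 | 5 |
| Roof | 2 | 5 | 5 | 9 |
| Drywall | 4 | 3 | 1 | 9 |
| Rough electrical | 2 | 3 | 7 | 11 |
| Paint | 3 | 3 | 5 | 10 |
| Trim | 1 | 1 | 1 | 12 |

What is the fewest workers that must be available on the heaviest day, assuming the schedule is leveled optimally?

Early-start (Insulate@1, Roof@5, Drywall@1, Rough electrical@7, Paint@5, Trim@1) gives peak 8: d1:6  d2:5  d3:5  d4:5  d5:8  d6:8  d7:6  d8:3  d9:0  d10:0  d11:0  d12:0.
Shift Paint→9, Trim→7.
Schedule Insulate@1, Roof@5, Drywall@1, Rough electrical@7, Paint@9, Trim@7: d1:5  d2:5  d3:5  d4:5  d5:5  d6:5  d7:4  d8:3  d9:3  d10:3  d11:3  d12:0 — peak 5.

5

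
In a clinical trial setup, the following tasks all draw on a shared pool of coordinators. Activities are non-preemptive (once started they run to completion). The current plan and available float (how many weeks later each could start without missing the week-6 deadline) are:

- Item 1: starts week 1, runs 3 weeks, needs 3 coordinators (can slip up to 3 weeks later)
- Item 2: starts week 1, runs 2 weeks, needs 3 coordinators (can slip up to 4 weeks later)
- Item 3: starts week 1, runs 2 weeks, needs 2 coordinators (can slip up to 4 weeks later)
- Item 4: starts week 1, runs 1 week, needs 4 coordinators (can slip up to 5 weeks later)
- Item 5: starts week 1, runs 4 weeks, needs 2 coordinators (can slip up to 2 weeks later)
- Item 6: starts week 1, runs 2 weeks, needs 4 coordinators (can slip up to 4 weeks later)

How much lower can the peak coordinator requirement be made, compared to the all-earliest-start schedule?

Early-start peak: w1:18  w2:14  w3:5  w4:2  w5:0  w6:0 ⇒ 18.
Leveled (Item 1@1, Item 2@4, Item 3@3, Item 4@6, Item 5@3, Item 6@1): w1:7  w2:7  w3:7  w4:7  w5:5  w6:6 ⇒ 7.
Reduction 18 − 7 = 11.

11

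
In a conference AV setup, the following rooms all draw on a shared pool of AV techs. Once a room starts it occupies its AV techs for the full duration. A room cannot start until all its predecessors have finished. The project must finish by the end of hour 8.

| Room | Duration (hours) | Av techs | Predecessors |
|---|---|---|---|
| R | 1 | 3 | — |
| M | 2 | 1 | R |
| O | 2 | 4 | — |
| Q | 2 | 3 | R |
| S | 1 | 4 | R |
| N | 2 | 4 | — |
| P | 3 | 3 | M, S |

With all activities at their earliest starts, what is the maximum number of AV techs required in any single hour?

16

Early-start schedule: R@1, M@2, O@1, Q@2, S@2, N@1, P@4.
Load per hour: hour 1: 11, hour 2: 16, hour 3: 4, hour 4: 3, hour 5: 3, hour 6: 3, hour 7: 0, hour 8: 0.
Peak is 16.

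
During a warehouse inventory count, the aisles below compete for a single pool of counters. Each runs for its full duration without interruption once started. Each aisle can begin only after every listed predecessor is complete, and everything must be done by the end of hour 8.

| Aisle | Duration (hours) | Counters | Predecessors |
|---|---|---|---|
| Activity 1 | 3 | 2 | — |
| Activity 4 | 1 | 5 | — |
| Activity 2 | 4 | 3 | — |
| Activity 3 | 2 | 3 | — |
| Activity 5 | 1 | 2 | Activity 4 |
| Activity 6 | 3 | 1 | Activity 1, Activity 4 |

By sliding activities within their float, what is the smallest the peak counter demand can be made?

5

Early-start (Activity 1@1, Activity 4@1, Activity 2@1, Activity 3@1, Activity 5@2, Activity 6@4) gives peak 13: h1:13  h2:10  h3:5  h4:4  h5:1  h6:1  h7:0  h8:0.
Shift Activity 4→4, Activity 2→5, Activity 5→5, Activity 6→6.
Schedule Activity 1@1, Activity 4@4, Activity 2@5, Activity 3@1, Activity 5@5, Activity 6@6: h1:5  h2:5  h3:2  h4:5  h5:5  h6:4  h7:4  h8:4 — peak 5.
Total counter-hours = 34 over 8 hours ⇒ peak ≥ ⌈34/8⌉ = 5, so 5 is optimal.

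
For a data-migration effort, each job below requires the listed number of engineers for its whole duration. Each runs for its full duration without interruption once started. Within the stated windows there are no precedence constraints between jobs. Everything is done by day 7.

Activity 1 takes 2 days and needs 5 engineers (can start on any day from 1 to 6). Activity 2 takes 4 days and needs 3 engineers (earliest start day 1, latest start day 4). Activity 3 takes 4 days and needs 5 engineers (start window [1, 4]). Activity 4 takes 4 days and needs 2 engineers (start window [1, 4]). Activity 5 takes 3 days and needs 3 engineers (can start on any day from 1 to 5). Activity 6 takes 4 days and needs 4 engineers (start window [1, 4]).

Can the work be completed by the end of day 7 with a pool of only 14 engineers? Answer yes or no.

yes

Schedule Activity 1@1, Activity 2@1, Activity 3@1, Activity 4@3, Activity 5@5, Activity 6@3: d1:13  d2:13  d3:14  d4:14  d5:9  d6:9  d7:3 — peak 14 ≤ 14.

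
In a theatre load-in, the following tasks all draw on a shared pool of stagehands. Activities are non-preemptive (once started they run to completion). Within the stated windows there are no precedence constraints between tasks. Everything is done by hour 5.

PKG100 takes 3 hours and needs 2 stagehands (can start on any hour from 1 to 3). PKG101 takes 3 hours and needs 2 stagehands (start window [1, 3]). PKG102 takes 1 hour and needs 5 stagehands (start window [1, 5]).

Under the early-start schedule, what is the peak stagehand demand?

9

Early-start schedule: PKG100@1, PKG101@1, PKG102@1.
Load per hour: hour 1: 9, hour 2: 4, hour 3: 4, hour 4: 0, hour 5: 0.
Peak is 9.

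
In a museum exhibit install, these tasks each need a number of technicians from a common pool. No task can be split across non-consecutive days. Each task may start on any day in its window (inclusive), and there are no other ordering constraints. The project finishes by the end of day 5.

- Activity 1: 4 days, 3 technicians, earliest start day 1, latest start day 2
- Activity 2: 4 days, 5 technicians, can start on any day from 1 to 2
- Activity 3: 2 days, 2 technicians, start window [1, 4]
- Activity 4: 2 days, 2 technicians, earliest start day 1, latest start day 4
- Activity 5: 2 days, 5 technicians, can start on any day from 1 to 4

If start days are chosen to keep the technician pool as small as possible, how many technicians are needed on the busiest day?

Early-start (Activity 1@1, Activity 2@1, Activity 3@1, Activity 4@1, Activity 5@1) gives peak 17: d1:17  d2:17  d3:8  d4:8  d5:0.
Shift Activity 5→3.
Schedule Activity 1@1, Activity 2@1, Activity 3@1, Activity 4@1, Activity 5@3: d1:12  d2:12  d3:13  d4:13  d5:0 — peak 13.

13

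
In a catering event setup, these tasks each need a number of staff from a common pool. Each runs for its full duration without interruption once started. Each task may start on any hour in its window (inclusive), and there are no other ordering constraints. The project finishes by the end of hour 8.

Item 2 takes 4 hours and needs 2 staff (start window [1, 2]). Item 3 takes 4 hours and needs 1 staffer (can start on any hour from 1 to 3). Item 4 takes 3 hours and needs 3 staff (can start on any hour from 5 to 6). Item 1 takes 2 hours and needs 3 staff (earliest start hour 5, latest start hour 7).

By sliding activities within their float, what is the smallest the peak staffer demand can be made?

6

Schedule Item 2@1, Item 3@1, Item 4@5, Item 1@5: h1:3  h2:3  h3:3  h4:3  h5:6  h6:6  h7:3  h8:0 — peak 6.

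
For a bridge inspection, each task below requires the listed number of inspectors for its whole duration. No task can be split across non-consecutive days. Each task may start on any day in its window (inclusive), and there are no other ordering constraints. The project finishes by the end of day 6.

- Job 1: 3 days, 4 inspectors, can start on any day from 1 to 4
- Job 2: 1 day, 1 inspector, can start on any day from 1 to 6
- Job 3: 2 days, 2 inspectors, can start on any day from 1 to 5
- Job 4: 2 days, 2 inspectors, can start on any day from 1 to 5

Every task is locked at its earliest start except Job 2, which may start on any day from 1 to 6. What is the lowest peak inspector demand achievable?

8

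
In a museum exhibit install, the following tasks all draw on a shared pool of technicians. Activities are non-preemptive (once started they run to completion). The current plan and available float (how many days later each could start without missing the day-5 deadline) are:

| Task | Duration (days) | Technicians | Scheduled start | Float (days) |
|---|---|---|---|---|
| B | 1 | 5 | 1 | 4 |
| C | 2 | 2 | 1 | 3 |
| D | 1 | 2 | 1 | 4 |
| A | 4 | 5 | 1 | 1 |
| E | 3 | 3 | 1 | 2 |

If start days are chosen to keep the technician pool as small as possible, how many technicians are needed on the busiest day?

Early-start (B@1, C@1, D@1, A@1, E@1) gives peak 17: d1:17  d2:10  d3:8  d4:5  d5:0.
Shift A→2, E→3.
Schedule B@1, C@1, D@1, A@2, E@3: d1:9  d2:7  d3:8  d4:8  d5:8 — peak 9.

9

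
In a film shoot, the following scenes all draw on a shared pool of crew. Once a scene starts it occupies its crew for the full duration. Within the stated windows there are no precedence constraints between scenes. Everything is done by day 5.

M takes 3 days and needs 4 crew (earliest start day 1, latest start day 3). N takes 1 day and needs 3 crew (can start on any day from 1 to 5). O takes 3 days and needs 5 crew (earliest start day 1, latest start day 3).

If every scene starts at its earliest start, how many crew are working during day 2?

At early start, day 2 has: M, O.
Demand: 4 + 5 = 9.

9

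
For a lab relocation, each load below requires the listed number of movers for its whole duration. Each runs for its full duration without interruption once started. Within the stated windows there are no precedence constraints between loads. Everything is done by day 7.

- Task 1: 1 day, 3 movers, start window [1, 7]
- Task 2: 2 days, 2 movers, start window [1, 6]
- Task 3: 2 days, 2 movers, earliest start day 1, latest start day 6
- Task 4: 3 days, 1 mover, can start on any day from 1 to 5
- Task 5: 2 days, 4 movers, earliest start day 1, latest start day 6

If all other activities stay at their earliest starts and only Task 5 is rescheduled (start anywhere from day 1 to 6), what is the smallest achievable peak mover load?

Task 5@1: d1:12  d2:9  d3:1  d4:0  d5:0  d6:0  d7:0 → peak 12
Task 5@2: d1:8  d2:9  d3:5  d4:0  d5:0  d6:0  d7:0 → peak 9
Task 5@3: d1:8  d2:5  d3:5  d4:4  d5:0  d6:0  d7:0 → peak 8
Task 5@4: d1:8  d2:5  d3:1  d4:4  d5:4  d6:0  d7:0 → peak 8
Task 5@5: d1:8  d2:5  d3:1  d4:0  d5:4  d6:4  d7:0 → peak 8
Task 5@6: d1:8  d2:5  d3:1  d4:0  d5:0  d6:4  d7:4 → peak 8
Best is Task 5@3, peak 8.

8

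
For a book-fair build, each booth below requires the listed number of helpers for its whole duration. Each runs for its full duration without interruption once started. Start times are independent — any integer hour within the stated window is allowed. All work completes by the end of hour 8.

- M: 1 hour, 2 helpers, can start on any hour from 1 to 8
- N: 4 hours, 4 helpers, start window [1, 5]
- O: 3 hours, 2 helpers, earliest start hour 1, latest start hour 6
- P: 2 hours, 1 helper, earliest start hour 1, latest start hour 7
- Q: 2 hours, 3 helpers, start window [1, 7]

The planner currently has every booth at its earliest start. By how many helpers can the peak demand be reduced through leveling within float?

Early-start peak: h1:12  h2:10  h3:6  h4:4  h5:0  h6:0  h7:0  h8:0 ⇒ 12.
Leveled (M@1, N@2, O@6, P@1, Q@6): h1:3  h2:5  h3:4  h4:4  h5:4  h6:5  h7:5  h8:2 ⇒ 5.
Reduction 12 − 5 = 7.

7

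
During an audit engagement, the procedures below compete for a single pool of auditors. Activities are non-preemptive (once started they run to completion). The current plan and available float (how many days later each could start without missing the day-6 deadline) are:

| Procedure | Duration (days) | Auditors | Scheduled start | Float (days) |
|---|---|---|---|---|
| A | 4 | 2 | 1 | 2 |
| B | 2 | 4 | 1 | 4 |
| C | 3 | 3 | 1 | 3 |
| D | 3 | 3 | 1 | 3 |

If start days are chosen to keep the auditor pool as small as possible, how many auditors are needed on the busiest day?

Early-start (A@1, B@1, C@1, D@1) gives peak 12: d1:12  d2:12  d3:8  d4:2  d5:0  d6:0.
Shift B→5, D→4.
Schedule A@1, B@5, C@1, D@4: d1:5  d2:5  d3:5  d4:5  d5:7  d6:7 — peak 7.

7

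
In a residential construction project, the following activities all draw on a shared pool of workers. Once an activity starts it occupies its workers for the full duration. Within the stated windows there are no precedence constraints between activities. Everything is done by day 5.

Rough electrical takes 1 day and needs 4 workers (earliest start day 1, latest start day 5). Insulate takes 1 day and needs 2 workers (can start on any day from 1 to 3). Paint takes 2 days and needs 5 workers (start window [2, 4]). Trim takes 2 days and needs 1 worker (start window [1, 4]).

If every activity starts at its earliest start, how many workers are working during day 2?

At early start, day 2 has: Paint, Trim.
Demand: 5 + 1 = 6.

6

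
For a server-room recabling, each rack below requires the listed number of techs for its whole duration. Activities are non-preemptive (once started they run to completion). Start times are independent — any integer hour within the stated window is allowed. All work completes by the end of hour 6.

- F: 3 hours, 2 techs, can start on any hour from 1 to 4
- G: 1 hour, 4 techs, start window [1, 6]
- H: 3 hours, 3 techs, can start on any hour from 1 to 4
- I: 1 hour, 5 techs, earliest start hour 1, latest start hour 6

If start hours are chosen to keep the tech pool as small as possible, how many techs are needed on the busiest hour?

Early-start (F@1, G@1, H@1, I@1) gives peak 14: h1:14  h2:5  h3:5  h4:0  h5:0  h6:0.
Shift G→4, I→5.
Schedule F@1, G@4, H@1, I@5: h1:5  h2:5  h3:5  h4:4  h5:5  h6:0 — peak 5.

5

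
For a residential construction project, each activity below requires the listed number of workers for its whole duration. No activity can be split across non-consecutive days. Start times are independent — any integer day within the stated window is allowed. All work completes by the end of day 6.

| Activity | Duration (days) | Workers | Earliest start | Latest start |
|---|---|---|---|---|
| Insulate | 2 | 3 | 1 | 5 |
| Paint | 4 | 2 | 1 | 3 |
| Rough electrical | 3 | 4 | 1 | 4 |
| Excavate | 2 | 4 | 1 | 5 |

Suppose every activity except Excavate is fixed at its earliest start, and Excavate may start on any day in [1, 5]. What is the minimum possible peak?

Excavate@1: d1:13  d2:13  d3:6  d4:2  d5:0  d6:0 → peak 13
Excavate@2: d1:9  d2:13  d3:10  d4:2  d5:0  d6:0 → peak 13
Excavate@3: d1:9  d2:9  d3:10  d4:6  d5:0  d6:0 → peak 10
Excavate@4: d1:9  d2:9  d3:6  d4:6  d5:4  d6:0 → peak 9
Excavate@5: d1:9  d2:9  d3:6  d4:2  d5:4  d6:4 → peak 9
Best is Excavate@4, peak 9.

9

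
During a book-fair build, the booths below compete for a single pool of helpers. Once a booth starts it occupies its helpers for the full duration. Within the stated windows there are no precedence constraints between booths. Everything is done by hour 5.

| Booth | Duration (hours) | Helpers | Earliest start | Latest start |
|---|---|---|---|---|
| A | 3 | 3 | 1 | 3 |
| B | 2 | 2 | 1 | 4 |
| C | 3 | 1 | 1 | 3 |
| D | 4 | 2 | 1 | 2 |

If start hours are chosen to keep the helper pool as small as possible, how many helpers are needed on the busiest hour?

Early-start (A@1, B@1, C@1, D@1) gives peak 8: h1:8  h2:8  h3:6  h4:2  h5:0.
Shift B→4.
Schedule A@1, B@4, C@1, D@1: h1:6  h2:6  h3:6  h4:4  h5:2 — peak 6.

6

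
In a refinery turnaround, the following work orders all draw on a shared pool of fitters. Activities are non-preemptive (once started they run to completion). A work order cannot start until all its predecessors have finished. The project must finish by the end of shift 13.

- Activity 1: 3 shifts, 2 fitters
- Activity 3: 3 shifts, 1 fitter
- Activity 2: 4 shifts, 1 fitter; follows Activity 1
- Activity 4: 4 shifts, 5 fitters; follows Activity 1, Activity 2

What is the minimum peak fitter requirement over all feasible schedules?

5

Schedule Activity 1@1, Activity 3@1, Activity 2@4, Activity 4@8: s1:3  s2:3  s3:3  s4:1  s5:1  s6:1  s7:1  s8:5  s9:5  s10:5  s11:5  s12:0  s13:0 — peak 5.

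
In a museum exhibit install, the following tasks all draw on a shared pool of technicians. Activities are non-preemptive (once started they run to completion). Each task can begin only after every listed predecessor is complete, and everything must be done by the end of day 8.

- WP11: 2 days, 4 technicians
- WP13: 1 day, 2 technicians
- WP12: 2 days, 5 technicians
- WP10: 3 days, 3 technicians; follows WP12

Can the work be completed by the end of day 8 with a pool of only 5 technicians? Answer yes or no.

yes

Schedule WP11@1, WP13@3, WP12@4, WP10@6: d1:4  d2:4  d3:2  d4:5  d5:5  d6:3  d7:3  d8:3 — peak 5 ≤ 5.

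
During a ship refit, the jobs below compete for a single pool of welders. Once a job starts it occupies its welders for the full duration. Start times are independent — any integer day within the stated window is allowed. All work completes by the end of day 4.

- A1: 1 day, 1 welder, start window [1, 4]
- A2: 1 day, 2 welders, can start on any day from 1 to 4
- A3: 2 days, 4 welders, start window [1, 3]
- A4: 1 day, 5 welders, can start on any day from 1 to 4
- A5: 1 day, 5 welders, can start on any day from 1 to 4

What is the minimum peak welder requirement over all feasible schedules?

Early-start (A1@1, A2@1, A3@1, A4@1, A5@1) gives peak 17: d1:17  d2:4  d3:0  d4:0.
Shift A2→2, A4→3, A5→4.
Schedule A1@1, A2@2, A3@1, A4@3, A5@4: d1:5  d2:6  d3:5  d4:5 — peak 6.
Total welder-days = 21 over 4 days ⇒ peak ≥ ⌈21/4⌉ = 6, so 6 is optimal.

6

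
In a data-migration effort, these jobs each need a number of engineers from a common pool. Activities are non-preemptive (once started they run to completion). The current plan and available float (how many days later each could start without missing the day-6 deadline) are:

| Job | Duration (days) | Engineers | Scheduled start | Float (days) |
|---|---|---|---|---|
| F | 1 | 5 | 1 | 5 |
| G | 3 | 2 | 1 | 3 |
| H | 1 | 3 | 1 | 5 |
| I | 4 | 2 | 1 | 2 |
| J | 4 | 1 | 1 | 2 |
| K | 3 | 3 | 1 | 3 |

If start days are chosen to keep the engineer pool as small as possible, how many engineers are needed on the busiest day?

7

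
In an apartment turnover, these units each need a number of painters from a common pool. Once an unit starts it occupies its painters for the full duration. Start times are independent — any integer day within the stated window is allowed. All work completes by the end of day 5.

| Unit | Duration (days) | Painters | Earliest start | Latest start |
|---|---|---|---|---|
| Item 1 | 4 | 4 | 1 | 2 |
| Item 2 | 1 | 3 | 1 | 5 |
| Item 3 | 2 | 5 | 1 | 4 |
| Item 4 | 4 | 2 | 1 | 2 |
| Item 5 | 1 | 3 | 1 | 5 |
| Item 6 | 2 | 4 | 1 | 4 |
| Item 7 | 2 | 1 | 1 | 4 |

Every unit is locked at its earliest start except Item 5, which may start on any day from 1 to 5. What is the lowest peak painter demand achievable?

19

Item 5@1: d1:22  d2:16  d3:6  d4:6  d5:0 → peak 22
Item 5@2: d1:19  d2:19  d3:6  d4:6  d5:0 → peak 19
Item 5@3: d1:19  d2:16  d3:9  d4:6  d5:0 → peak 19
Item 5@4: d1:19  d2:16  d3:6  d4:9  d5:0 → peak 19
Item 5@5: d1:19  d2:16  d3:6  d4:6  d5:3 → peak 19
Best is Item 5@2, peak 19.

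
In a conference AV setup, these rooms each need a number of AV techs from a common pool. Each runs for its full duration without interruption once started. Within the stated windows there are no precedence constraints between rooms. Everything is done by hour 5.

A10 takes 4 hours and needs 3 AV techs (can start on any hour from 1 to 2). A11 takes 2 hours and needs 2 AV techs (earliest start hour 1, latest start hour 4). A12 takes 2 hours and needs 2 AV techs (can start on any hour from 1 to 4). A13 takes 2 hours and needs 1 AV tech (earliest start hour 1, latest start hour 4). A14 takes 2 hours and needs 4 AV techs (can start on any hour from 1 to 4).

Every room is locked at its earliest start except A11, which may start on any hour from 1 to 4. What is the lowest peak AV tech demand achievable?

A11@1: h1:12  h2:12  h3:3  h4:3  h5:0 → peak 12
A11@2: h1:10  h2:12  h3:5  h4:3  h5:0 → peak 12
A11@3: h1:10  h2:10  h3:5  h4:5  h5:0 → peak 10
A11@4: h1:10  h2:10  h3:3  h4:5  h5:2 → peak 10
Best is A11@3, peak 10.

10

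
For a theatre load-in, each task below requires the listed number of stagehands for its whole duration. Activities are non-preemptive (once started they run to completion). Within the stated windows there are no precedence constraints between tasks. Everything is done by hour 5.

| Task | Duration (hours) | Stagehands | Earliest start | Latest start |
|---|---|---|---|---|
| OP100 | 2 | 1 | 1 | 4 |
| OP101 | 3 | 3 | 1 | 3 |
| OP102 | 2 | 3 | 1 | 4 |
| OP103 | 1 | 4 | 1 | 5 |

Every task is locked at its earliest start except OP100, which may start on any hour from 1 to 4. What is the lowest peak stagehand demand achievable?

OP100@1: h1:11  h2:7  h3:3  h4:0  h5:0 → peak 11
OP100@2: h1:10  h2:7  h3:4  h4:0  h5:0 → peak 10
OP100@3: h1:10  h2:6  h3:4  h4:1  h5:0 → peak 10
OP100@4: h1:10  h2:6  h3:3  h4:1  h5:1 → peak 10
Best is OP100@2, peak 10.

10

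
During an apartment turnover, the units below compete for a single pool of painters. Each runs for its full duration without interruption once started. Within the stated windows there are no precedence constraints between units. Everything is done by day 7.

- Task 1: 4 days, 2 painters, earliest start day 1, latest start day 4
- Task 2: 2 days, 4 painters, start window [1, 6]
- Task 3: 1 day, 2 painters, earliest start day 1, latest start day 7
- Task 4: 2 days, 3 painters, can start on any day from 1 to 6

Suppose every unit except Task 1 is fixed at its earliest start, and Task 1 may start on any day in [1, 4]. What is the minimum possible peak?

9

Task 1@1: d1:11  d2:9  d3:2  d4:2  d5:0  d6:0  d7:0 → peak 11
Task 1@2: d1:9  d2:9  d3:2  d4:2  d5:2  d6:0  d7:0 → peak 9
Task 1@3: d1:9  d2:7  d3:2  d4:2  d5:2  d6:2  d7:0 → peak 9
Task 1@4: d1:9  d2:7  d3:0  d4:2  d5:2  d6:2  d7:2 → peak 9
Best is Task 1@2, peak 9.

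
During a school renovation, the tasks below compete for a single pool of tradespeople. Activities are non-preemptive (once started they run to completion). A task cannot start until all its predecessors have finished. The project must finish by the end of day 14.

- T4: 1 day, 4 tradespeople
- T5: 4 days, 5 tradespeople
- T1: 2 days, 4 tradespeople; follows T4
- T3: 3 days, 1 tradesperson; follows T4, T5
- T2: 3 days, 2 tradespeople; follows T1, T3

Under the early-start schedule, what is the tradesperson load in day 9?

At early start, day 9 has: T2.
Demand: 2 = 2.

2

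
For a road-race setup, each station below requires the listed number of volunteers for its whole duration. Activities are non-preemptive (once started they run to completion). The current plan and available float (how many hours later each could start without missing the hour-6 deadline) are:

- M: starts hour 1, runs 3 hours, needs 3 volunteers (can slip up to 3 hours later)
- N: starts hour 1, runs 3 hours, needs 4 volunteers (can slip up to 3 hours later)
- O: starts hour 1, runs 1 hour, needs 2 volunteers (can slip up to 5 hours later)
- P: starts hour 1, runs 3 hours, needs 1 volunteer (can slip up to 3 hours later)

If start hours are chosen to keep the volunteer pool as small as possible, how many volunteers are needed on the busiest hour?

5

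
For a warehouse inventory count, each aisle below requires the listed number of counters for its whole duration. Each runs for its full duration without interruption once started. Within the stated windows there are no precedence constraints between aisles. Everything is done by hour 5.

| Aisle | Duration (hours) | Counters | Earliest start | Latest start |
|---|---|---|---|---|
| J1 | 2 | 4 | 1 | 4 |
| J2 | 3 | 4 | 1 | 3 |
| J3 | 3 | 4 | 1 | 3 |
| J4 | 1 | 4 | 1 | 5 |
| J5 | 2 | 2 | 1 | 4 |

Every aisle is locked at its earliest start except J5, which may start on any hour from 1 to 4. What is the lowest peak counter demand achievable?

J5@1: h1:18  h2:14  h3:8  h4:0  h5:0 → peak 18
J5@2: h1:16  h2:14  h3:10  h4:0  h5:0 → peak 16
J5@3: h1:16  h2:12  h3:10  h4:2  h5:0 → peak 16
J5@4: h1:16  h2:12  h3:8  h4:2  h5:2 → peak 16
Best is J5@2, peak 16.

16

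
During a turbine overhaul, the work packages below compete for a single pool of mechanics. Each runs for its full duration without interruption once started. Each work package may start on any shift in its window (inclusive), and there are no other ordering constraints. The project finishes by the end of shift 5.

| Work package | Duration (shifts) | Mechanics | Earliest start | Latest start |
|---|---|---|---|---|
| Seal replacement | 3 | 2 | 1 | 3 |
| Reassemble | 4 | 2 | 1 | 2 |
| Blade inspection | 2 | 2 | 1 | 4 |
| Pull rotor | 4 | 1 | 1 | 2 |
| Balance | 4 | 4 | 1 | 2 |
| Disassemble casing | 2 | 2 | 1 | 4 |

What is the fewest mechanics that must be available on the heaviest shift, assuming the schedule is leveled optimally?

Early-start (Seal replacement@1, Reassemble@1, Blade inspection@1, Pull rotor@1, Balance@1, Disassemble casing@1) gives peak 13: s1:13  s2:13  s3:9  s4:7  s5:0.
Shift Disassemble casing→3.
Schedule Seal replacement@1, Reassemble@1, Blade inspection@1, Pull rotor@1, Balance@1, Disassemble casing@3: s1:11  s2:11  s3:11  s4:9  s5:0 — peak 11.

11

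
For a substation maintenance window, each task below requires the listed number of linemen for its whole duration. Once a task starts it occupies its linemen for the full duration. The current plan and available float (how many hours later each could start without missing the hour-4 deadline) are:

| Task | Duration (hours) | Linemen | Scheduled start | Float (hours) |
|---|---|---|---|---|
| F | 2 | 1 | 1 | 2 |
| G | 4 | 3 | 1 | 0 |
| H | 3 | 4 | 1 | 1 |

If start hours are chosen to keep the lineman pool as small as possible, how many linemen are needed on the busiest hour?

8

Schedule F@1, G@1, H@1: h1:8  h2:8  h3:7  h4:3 — peak 8.
No arrangement of the 6 feasible schedules does better.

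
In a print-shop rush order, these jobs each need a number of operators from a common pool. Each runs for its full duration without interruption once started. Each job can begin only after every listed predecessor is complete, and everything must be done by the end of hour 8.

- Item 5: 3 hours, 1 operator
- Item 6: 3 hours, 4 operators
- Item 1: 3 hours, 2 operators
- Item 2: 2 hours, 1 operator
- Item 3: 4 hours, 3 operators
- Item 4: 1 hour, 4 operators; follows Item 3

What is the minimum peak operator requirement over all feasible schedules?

Early-start (Item 5@1, Item 6@1, Item 1@1, Item 2@1, Item 3@1, Item 4@5) gives peak 11: h1:11  h2:11  h3:10  h4:3  h5:4  h6:0  h7:0  h8:0.
Shift Item 1→4, Item 2→7, Item 3→4, Item 4→8.
Schedule Item 5@1, Item 6@1, Item 1@4, Item 2@7, Item 3@4, Item 4@8: h1:5  h2:5  h3:5  h4:5  h5:5  h6:5  h7:4  h8:5 — peak 5.
Total operator-hours = 39 over 8 hours ⇒ peak ≥ ⌈39/8⌉ = 5, so 5 is optimal.

5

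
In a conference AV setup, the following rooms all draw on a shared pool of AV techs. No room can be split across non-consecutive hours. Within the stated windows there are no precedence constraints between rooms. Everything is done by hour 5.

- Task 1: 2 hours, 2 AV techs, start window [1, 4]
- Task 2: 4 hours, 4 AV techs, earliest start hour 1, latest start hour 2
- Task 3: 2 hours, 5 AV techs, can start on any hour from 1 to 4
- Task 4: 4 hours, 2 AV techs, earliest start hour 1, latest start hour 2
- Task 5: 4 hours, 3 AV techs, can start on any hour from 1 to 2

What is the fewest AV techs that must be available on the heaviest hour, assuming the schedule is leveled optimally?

Early-start (Task 1@1, Task 2@1, Task 3@1, Task 4@1, Task 5@1) gives peak 16: h1:16  h2:16  h3:9  h4:9  h5:0.
Shift Task 3→3.
Schedule Task 1@1, Task 2@1, Task 3@3, Task 4@1, Task 5@1: h1:11  h2:11  h3:14  h4:14  h5:0 — peak 14.

14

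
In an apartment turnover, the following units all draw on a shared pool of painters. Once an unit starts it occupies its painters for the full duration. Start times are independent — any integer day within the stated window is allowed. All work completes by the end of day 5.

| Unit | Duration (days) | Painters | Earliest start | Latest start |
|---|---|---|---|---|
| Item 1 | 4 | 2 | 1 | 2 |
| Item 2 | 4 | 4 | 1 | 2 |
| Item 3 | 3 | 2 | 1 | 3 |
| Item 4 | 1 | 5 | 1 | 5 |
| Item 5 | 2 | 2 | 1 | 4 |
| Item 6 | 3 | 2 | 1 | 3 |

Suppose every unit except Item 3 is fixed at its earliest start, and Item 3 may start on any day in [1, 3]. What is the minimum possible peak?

Item 3@1: d1:17  d2:12  d3:10  d4:6  d5:0 → peak 17
Item 3@2: d1:15  d2:12  d3:10  d4:8  d5:0 → peak 15
Item 3@3: d1:15  d2:10  d3:10  d4:8  d5:2 → peak 15
Best is Item 3@2, peak 15.

15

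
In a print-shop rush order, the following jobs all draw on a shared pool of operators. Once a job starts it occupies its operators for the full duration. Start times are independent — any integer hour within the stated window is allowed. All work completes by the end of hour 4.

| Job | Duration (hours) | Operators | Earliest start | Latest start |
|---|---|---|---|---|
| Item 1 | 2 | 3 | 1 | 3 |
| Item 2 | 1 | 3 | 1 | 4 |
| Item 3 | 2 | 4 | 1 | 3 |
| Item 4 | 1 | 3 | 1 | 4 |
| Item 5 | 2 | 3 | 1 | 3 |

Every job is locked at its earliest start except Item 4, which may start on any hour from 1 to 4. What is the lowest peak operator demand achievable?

13

Item 4@1: h1:16  h2:10  h3:0  h4:0 → peak 16
Item 4@2: h1:13  h2:13  h3:0  h4:0 → peak 13
Item 4@3: h1:13  h2:10  h3:3  h4:0 → peak 13
Item 4@4: h1:13  h2:10  h3:0  h4:3 → peak 13
Best is Item 4@2, peak 13.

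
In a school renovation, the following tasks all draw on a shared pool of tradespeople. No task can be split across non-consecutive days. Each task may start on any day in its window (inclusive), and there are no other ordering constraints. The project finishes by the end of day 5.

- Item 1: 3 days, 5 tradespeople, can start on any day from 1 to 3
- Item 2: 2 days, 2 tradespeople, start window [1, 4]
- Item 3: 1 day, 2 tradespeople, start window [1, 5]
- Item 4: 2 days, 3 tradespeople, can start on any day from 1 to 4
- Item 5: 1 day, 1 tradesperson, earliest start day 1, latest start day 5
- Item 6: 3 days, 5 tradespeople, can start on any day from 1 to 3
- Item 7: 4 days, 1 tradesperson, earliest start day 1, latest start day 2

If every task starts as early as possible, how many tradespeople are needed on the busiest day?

19

Early-start schedule: Item 1@1, Item 2@1, Item 3@1, Item 4@1, Item 5@1, Item 6@1, Item 7@1.
Load per day: day 1: 19, day 2: 16, day 3: 11, day 4: 1, day 5: 0.
Peak is 19.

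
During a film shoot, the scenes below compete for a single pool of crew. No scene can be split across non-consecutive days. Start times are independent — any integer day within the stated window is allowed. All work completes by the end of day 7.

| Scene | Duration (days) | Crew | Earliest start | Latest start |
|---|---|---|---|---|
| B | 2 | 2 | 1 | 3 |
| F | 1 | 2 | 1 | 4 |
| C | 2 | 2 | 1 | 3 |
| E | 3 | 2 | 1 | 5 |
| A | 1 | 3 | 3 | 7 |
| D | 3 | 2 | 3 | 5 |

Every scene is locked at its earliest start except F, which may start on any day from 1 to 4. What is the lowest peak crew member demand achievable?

7

F@1: d1:8  d2:6  d3:7  d4:2  d5:2  d6:0  d7:0 → peak 8
F@2: d1:6  d2:8  d3:7  d4:2  d5:2  d6:0  d7:0 → peak 8
F@3: d1:6  d2:6  d3:9  d4:2  d5:2  d6:0  d7:0 → peak 9
F@4: d1:6  d2:6  d3:7  d4:4  d5:2  d6:0  d7:0 → peak 7
Best is F@4, peak 7.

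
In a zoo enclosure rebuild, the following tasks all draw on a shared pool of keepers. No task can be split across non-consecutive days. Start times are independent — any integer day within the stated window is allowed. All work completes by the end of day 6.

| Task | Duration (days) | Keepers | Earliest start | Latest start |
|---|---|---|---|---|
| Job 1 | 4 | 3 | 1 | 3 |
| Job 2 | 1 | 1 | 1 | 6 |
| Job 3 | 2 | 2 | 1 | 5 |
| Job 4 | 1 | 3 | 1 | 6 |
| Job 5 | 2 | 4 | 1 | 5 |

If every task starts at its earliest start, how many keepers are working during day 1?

13

At early start, day 1 has: Job 1, Job 2, Job 3, Job 4, Job 5.
Demand: 3 + 1 + 2 + 3 + 4 = 13.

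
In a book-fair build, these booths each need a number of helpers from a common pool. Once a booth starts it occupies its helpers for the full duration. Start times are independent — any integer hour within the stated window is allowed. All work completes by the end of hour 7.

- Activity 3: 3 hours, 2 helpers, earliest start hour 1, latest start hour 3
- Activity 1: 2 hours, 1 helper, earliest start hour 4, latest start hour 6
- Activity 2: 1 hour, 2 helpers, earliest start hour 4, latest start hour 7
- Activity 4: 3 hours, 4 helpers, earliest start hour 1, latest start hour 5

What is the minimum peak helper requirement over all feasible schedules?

5

Early-start (Activity 3@1, Activity 1@4, Activity 2@4, Activity 4@1) gives peak 6: h1:6  h2:6  h3:6  h4:3  h5:1  h6:0  h7:0.
Shift Activity 4→5.
Schedule Activity 3@1, Activity 1@4, Activity 2@4, Activity 4@5: h1:2  h2:2  h3:2  h4:3  h5:5  h6:4  h7:4 — peak 5.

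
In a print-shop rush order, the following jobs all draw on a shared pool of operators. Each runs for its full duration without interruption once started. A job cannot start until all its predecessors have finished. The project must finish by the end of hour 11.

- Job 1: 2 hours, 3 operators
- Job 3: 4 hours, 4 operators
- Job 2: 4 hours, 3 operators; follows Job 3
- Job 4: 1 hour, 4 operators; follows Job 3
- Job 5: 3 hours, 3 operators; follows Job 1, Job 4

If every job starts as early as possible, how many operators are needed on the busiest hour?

7

Early-start schedule: Job 1@1, Job 3@1, Job 2@5, Job 4@5, Job 5@6.
Load per hour: hour 1: 7, hour 2: 7, hour 3: 4, hour 4: 4, hour 5: 7, hour 6: 6, hour 7: 6, hour 8: 6, hour 9: 0, hour 10: 0, hour 11: 0.
Peak is 7.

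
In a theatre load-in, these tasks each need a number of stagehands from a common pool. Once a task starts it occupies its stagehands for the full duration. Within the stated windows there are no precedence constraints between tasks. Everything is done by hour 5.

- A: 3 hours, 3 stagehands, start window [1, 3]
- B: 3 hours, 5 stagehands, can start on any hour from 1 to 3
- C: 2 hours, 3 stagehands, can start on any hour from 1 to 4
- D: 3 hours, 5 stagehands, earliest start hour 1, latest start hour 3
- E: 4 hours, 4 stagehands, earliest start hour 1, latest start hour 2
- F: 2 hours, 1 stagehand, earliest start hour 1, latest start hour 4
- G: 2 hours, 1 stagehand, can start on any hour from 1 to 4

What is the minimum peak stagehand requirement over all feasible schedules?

17

Early-start (A@1, B@1, C@1, D@1, E@1, F@1, G@1) gives peak 22: h1:22  h2:22  h3:17  h4:4  h5:0.
Shift D→3.
Schedule A@1, B@1, C@1, D@3, E@1, F@1, G@1: h1:17  h2:17  h3:17  h4:9  h5:5 — peak 17.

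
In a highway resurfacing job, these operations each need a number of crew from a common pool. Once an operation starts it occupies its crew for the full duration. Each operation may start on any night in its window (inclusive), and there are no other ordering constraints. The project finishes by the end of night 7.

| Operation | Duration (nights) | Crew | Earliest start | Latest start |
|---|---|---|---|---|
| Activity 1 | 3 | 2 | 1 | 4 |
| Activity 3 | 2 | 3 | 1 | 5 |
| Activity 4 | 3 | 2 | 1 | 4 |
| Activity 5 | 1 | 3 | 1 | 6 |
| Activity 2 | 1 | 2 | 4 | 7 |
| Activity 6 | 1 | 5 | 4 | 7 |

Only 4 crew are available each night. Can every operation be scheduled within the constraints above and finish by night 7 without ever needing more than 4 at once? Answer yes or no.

no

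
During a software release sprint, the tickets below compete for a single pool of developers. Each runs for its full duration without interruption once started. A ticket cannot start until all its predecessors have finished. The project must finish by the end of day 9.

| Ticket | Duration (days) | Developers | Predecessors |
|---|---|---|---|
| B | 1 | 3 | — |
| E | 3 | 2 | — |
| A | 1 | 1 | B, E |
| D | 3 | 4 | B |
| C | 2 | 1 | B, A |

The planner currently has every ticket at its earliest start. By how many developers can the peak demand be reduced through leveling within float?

Early-start peak: d1:5  d2:6  d3:6  d4:5  d5:1  d6:1  d7:0  d8:0  d9:0 ⇒ 6.
Leveled (B@1, E@1, A@4, D@4, C@5): d1:5  d2:2  d3:2  d4:5  d5:5  d6:5  d7:0  d8:0  d9:0 ⇒ 5.
Reduction 6 − 5 = 1.

1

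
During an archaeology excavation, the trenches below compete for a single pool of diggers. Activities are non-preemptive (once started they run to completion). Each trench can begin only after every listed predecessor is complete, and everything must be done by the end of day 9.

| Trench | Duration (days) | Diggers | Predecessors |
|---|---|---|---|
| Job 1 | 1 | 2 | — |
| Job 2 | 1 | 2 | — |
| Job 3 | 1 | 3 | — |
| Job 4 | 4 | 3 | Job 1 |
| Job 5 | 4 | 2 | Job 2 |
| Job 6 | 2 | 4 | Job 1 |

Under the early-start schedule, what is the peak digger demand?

9

Early-start schedule: Job 1@1, Job 2@1, Job 3@1, Job 4@2, Job 5@2, Job 6@2.
Load per day: day 1: 7, day 2: 9, day 3: 9, day 4: 5, day 5: 5, day 6: 0, day 7: 0, day 8: 0, day 9: 0.
Peak is 9.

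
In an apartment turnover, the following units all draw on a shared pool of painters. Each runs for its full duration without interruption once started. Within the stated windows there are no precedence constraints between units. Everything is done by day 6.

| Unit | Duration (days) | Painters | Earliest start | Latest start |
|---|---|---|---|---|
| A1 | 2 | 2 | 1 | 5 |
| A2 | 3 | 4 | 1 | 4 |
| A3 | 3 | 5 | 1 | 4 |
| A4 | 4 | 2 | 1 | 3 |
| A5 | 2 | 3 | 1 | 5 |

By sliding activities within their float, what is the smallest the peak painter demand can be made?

Early-start (A1@1, A2@1, A3@1, A4@1, A5@1) gives peak 16: d1:16  d2:16  d3:11  d4:2  d5:0  d6:0.
Shift A3→4, A5→5.
Schedule A1@1, A2@1, A3@4, A4@1, A5@5: d1:8  d2:8  d3:6  d4:7  d5:8  d6:8 — peak 8.
Total painter-days = 45 over 6 days ⇒ peak ≥ ⌈45/6⌉ = 8, so 8 is optimal.

8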